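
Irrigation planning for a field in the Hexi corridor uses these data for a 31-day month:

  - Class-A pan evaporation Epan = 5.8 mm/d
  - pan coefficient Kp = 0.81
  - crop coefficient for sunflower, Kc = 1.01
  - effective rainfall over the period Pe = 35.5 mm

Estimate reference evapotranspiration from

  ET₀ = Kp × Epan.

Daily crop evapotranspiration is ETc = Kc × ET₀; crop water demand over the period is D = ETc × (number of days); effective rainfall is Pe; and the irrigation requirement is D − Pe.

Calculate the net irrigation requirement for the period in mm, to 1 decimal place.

ET₀ = 0.81 × 5.8 = 4.6980 mm/d
ETc = Kc × ET₀ = 1.01 × 4.6980 = 4.7450 mm/d
Crop demand D = ETc × 31 d = 4.7450 × 31 = 147.095 mm
D − Pe = 147.095 − 35.5 = 111.595 mm

111.6 mm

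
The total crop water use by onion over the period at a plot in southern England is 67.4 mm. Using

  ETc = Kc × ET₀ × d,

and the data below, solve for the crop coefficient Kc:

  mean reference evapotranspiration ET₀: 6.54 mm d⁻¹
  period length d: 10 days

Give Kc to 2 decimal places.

ETc = Kc × ET₀ × d  ⇒  Kc = ETc / (ET₀ × d)
Kc = 67.4 / (6.54 × 10) = 67.4 / 65.40 = 1.0306

1.03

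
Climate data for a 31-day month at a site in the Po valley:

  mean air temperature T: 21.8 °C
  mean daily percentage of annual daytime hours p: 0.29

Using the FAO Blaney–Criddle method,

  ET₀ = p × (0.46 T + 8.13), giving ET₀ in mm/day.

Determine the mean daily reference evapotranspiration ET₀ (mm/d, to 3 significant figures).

ET₀ = 0.29 × (0.46 × 21.8 + 8.13) = 0.29 × 18.158 = 5.2658 mm/d

5.27 mm/d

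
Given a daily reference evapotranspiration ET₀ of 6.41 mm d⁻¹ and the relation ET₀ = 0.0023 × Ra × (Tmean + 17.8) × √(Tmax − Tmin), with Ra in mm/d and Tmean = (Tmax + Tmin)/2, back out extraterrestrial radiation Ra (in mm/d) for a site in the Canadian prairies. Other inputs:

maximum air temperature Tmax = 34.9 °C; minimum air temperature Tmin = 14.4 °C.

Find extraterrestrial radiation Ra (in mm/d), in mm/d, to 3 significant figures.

14.5 mm/d

Tmean = 24.65 °C; √ΔT = 4.5277
Ra = ET₀ / [0.0023 × (Tmean+17.8) × √ΔT] = 6.41 / (0.0023 × 42.45 × 4.5277) = 14.500 mm/d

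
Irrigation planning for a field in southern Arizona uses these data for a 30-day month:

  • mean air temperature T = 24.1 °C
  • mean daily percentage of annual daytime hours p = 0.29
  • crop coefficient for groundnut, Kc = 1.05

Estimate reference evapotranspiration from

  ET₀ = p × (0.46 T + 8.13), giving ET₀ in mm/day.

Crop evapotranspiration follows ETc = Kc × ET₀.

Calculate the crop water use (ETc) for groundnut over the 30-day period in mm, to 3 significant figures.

176 mm

ET₀ = 0.29 × (0.46 × 24.1 + 8.13) = 0.29 × 19.216 = 5.5726 mm/d
ETc = Kc × ET₀ = 1.05 × 5.5726 = 5.8512 mm/d
Over 30 days: 5.8512 × 30 = 175.536 mm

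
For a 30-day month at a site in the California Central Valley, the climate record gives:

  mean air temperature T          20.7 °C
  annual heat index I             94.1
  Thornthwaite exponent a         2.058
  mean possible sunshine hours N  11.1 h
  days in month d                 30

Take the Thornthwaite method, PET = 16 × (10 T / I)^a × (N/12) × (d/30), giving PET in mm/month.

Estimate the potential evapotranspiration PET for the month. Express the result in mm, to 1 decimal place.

10T/I = 10 × 20.7 / 94.1 = 2.1998
(10T/I)^a = 2.1998^2.058 = 5.0655
Uncorrected PET = 16 × 5.0655 = 81.048 mm
Correction = (N/12)(d/30) = (11.1/12)(30/30) = 0.9250
PET = 81.048 × 0.9250 = 74.969 mm/month

75.0 mm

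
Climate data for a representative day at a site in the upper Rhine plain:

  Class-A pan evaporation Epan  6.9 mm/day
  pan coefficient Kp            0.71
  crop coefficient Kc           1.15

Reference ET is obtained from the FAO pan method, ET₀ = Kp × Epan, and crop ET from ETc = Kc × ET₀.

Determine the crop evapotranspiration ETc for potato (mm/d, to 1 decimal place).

5.6 mm/d

ET₀ = 0.71 × 6.9 = 4.8990 mm/d
ETc = Kc × ET₀ = 1.15 × 4.8990 = 5.6339 mm/d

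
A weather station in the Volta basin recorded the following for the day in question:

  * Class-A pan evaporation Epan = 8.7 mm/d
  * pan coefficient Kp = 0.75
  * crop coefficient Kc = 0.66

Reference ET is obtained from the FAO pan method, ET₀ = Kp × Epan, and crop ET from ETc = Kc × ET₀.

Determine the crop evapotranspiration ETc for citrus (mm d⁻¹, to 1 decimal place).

ET₀ = 0.75 × 8.7 = 6.5250 mm/d
ETc = Kc × ET₀ = 0.66 × 6.5250 = 4.3065 mm/d

4.3 mm d⁻¹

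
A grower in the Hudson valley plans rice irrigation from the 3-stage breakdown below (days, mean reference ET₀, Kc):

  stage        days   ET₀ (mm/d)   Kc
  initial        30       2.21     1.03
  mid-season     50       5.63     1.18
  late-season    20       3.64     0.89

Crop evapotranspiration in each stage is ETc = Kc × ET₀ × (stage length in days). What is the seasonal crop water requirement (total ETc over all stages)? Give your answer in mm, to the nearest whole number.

initial: 1.03 × 2.21 × 30 = 68.29 mm
mid-season: 1.18 × 5.63 × 50 = 332.17 mm
late-season: 0.89 × 3.64 × 20 = 64.79 mm
Seasonal total = 465.25 mm

465 mm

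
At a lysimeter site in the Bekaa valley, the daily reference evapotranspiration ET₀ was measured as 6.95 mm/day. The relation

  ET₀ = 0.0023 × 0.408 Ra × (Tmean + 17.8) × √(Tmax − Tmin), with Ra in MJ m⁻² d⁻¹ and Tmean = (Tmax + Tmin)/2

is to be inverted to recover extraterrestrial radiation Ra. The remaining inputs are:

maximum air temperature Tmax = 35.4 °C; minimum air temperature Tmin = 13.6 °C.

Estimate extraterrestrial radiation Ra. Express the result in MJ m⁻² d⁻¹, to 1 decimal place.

Tmean = (35.4+13.6)/2 = 24.50 °C; ΔT = 21.8
Ra = ET₀ / [0.0023 × 0.408 × (Tmean+17.8) × √ΔT]
   = 6.95 / (0.0023 × 0.408 × 42.30 × 4.6690) = 37.500 MJ m⁻² d⁻¹

37.5 MJ m⁻² d⁻¹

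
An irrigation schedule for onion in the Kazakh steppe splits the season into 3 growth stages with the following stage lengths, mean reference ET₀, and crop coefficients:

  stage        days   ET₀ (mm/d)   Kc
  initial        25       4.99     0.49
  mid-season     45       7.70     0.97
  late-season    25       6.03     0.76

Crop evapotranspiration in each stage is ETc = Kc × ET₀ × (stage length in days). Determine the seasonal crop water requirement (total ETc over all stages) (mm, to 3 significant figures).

512 mm

initial: 0.49 × 4.99 × 25 = 61.13 mm
mid-season: 0.97 × 7.70 × 45 = 336.11 mm
late-season: 0.76 × 6.03 × 25 = 114.57 mm
Seasonal total = 511.81 mm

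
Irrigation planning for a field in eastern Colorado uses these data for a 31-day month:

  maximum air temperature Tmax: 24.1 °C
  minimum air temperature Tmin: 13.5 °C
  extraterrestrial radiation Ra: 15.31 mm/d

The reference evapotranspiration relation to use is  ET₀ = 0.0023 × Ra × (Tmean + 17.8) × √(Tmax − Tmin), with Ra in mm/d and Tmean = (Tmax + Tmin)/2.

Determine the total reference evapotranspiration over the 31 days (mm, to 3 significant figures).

130 mm

Tmean = (24.1 + 13.5)/2 = 18.80 °C
ET₀ = 0.0023 × 15.31 × (18.80 + 17.8) × √10.6 = 0.0023 × 15.31 × 36.60 × 3.2558 = 4.1961 mm/d
Over 31 days: 4.1961 × 31 = 130.079 mm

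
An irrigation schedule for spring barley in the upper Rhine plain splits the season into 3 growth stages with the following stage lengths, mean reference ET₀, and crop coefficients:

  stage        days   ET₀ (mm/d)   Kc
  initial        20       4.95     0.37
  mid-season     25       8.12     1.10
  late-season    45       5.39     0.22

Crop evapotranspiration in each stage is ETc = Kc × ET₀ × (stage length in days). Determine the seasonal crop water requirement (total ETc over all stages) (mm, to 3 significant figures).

initial: 0.37 × 4.95 × 20 = 36.63 mm
mid-season: 1.10 × 8.12 × 25 = 223.30 mm
late-season: 0.22 × 5.39 × 45 = 53.36 mm
Seasonal total = 313.29 mm

313 mm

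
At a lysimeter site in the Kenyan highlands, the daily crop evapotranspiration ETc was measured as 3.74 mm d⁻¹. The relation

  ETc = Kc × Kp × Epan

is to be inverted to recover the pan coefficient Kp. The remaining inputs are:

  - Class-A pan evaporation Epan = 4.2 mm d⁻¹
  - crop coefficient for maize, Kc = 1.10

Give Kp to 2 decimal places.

ETc = Kc × Kp × Epan  ⇒  Kp = ETc / (Kc × Epan)
Kp = 3.74 / (1.10 × 4.2) = 3.74 / 4.620 = 0.8095

0.81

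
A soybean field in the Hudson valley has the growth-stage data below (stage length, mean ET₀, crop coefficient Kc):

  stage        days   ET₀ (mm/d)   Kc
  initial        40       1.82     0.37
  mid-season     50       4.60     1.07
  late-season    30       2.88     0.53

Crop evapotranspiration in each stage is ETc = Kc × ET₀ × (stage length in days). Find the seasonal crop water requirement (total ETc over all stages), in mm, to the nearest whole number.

319 mm

initial: 0.37 × 1.82 × 40 = 26.94 mm
mid-season: 1.07 × 4.60 × 50 = 246.10 mm
late-season: 0.53 × 2.88 × 30 = 45.79 mm
Seasonal total = 318.83 mm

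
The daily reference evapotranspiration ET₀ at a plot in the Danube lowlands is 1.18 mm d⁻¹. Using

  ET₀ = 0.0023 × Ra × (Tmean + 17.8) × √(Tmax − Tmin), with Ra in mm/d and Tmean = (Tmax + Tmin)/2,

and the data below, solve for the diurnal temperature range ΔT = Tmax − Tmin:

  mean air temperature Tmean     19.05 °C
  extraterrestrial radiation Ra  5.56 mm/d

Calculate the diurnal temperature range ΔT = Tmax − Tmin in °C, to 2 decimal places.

√ΔT = ET₀ / [0.0023 × Ra × (Tmean+17.8)] = 1.18 / (0.0023 × 5.56 × 36.85) = 2.5040
ΔT = 2.5040² = 6.270 °C

6.27 °C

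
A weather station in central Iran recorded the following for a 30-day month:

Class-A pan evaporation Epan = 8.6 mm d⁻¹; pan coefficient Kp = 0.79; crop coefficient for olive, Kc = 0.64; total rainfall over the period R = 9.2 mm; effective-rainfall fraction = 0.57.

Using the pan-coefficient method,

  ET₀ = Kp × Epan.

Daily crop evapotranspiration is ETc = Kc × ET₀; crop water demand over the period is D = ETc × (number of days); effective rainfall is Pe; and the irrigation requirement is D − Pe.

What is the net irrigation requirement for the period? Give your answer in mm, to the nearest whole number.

ET₀ = 0.79 × 8.6 = 6.7940 mm/d
ETc = Kc × ET₀ = 0.64 × 6.7940 = 4.3482 mm/d
Crop demand D = ETc × 30 d = 4.3482 × 30 = 130.446 mm
Pe = 0.57 × 9.2 = 5.244 mm
D − Pe = 130.446 − 5.244 = 125.202 mm

125 mm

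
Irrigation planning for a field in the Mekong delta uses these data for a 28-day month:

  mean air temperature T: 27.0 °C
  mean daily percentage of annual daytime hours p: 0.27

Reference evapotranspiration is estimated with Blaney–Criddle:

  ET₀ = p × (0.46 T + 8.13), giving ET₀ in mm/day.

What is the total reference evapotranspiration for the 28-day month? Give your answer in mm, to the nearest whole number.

ET₀ = 0.27 × (0.46 × 27.0 + 8.13) = 0.27 × 20.550 = 5.5485 mm/d
Monthly total = 5.5485 × 28 = 155.358 mm

155 mm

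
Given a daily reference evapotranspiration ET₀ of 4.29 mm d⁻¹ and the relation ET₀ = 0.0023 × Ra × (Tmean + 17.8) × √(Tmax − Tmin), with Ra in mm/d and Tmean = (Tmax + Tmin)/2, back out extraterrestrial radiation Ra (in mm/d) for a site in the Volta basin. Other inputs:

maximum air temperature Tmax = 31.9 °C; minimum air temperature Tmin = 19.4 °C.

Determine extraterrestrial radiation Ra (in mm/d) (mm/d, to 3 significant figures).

Tmean = 25.65 °C; √ΔT = 3.5355
Ra = ET₀ / [0.0023 × (Tmean+17.8) × √ΔT] = 4.29 / (0.0023 × 43.45 × 3.5355) = 12.142 mm/d

12.1 mm/d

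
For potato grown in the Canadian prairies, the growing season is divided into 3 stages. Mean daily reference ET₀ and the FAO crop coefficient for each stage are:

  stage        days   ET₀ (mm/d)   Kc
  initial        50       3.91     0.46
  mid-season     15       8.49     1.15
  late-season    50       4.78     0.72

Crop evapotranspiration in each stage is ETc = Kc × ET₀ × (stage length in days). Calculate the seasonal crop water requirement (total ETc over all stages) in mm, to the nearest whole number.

initial: 0.46 × 3.91 × 50 = 89.93 mm
mid-season: 1.15 × 8.49 × 15 = 146.45 mm
late-season: 0.72 × 4.78 × 50 = 172.08 mm
Seasonal total = 408.46 mm

408 mm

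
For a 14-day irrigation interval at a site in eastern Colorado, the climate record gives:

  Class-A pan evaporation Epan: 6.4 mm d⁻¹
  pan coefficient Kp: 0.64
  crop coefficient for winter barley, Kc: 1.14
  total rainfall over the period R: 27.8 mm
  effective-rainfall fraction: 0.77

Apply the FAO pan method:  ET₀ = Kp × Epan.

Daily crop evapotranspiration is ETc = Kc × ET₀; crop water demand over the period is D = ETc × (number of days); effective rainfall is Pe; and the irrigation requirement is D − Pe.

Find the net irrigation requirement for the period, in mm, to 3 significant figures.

ET₀ = 0.64 × 6.4 = 4.0960 mm/d
ETc = Kc × ET₀ = 1.14 × 4.0960 = 4.6694 mm/d
Crop demand D = ETc × 14 d = 4.6694 × 14 = 65.372 mm
Pe = 0.77 × 27.8 = 21.406 mm
D − Pe = 65.372 − 21.406 = 43.966 mm

44.0 mm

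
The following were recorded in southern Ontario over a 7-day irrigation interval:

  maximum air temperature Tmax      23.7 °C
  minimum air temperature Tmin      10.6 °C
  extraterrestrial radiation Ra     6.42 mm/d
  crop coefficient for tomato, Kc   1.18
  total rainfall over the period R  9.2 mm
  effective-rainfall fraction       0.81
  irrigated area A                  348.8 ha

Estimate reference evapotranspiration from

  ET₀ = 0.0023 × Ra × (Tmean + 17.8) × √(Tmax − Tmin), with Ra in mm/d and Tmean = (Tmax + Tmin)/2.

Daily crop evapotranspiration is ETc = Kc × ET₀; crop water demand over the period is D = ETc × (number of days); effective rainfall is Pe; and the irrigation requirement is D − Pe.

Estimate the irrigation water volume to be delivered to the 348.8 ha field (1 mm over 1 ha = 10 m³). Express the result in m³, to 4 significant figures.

Tmean = (23.7 + 10.6)/2 = 17.15 °C
ET₀ = 0.0023 × 6.42 × (17.15 + 17.8) × √13.1 = 0.0023 × 6.42 × 34.95 × 3.6194 = 1.8679 mm/d
ETc = Kc × ET₀ = 1.18 × 1.8679 = 2.2041 mm/d
Crop demand D = ETc × 7 d = 2.2041 × 7 = 15.429 mm
Pe = 0.81 × 9.2 = 7.452 mm
D − Pe = 15.429 − 7.452 = 7.977 mm
Volume = 7.977 mm × 348.8 ha × 10 = 27823.8 m³

27820 m³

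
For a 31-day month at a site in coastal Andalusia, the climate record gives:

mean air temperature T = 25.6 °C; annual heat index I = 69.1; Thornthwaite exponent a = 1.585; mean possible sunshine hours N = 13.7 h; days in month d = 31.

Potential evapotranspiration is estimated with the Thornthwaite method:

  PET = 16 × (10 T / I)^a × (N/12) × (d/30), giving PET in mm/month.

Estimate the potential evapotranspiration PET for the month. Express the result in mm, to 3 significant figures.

150 mm

10T/I = 10 × 25.6 / 69.1 = 3.7048
(10T/I)^a = 3.7048^1.585 = 7.9706
Uncorrected PET = 16 × 7.9706 = 127.530 mm
Correction = (N/12)(d/30) = (13.7/12)(31/30) = 1.1797
PET = 127.530 × 1.1797 = 150.447 mm/month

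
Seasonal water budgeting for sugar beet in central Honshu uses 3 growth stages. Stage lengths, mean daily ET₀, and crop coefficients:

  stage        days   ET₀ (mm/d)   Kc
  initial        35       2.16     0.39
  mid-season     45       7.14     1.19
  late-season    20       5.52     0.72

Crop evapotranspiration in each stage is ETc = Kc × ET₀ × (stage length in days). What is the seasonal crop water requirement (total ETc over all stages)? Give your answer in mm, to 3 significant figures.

491 mm

initial: 0.39 × 2.16 × 35 = 29.48 mm
mid-season: 1.19 × 7.14 × 45 = 382.35 mm
late-season: 0.72 × 5.52 × 20 = 79.49 mm
Seasonal total = 491.32 mm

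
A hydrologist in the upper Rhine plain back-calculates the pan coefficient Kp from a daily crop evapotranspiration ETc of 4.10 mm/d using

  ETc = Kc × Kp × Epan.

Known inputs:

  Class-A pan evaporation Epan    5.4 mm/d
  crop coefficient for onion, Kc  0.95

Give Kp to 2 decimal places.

0.80

ETc = Kc × Kp × Epan  ⇒  Kp = ETc / (Kc × Epan)
Kp = 4.10 / (0.95 × 5.4) = 4.10 / 5.130 = 0.7992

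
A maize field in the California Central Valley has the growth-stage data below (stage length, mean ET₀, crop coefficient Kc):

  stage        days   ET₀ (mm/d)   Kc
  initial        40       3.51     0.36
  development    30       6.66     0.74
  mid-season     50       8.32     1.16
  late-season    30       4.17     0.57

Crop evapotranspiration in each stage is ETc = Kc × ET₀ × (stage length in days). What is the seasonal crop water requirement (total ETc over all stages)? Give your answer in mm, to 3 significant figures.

initial: 0.36 × 3.51 × 40 = 50.54 mm
development: 0.74 × 6.66 × 30 = 147.85 mm
mid-season: 1.16 × 8.32 × 50 = 482.56 mm
late-season: 0.57 × 4.17 × 30 = 71.31 mm
Seasonal total = 752.26 mm

752 mm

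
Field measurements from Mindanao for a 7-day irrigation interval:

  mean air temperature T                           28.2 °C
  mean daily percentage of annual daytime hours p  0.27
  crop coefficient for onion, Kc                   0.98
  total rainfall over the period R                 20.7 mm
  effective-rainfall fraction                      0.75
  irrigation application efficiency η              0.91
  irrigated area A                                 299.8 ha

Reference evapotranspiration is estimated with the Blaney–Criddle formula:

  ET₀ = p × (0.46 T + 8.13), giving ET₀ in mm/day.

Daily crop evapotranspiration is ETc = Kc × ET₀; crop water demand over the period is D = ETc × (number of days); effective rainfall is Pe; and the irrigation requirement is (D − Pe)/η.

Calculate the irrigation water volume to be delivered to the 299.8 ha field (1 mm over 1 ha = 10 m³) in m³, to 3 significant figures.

ET₀ = 0.27 × (0.46 × 28.2 + 8.13) = 0.27 × 21.102 = 5.6975 mm/d
ETc = Kc × ET₀ = 0.98 × 5.6975 = 5.5836 mm/d
Crop demand D = ETc × 7 d = 5.5836 × 7 = 39.085 mm
Pe = 0.75 × 20.7 = 15.525 mm
D − Pe = 39.085 − 15.525 = 23.560 mm
Gross irrigation = 23.560 / 0.91 = 25.890 mm
Volume = 25.890 mm × 299.8 ha × 10 = 77618.2 m³

77600 m³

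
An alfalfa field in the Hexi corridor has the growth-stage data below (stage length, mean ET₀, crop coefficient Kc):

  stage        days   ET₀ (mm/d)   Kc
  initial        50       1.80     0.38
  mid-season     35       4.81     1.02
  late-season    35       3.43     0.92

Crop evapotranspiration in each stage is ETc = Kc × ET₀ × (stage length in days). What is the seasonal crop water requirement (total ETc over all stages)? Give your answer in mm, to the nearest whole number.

initial: 0.38 × 1.80 × 50 = 34.20 mm
mid-season: 1.02 × 4.81 × 35 = 171.72 mm
late-season: 0.92 × 3.43 × 35 = 110.45 mm
Seasonal total = 316.37 mm

316 mm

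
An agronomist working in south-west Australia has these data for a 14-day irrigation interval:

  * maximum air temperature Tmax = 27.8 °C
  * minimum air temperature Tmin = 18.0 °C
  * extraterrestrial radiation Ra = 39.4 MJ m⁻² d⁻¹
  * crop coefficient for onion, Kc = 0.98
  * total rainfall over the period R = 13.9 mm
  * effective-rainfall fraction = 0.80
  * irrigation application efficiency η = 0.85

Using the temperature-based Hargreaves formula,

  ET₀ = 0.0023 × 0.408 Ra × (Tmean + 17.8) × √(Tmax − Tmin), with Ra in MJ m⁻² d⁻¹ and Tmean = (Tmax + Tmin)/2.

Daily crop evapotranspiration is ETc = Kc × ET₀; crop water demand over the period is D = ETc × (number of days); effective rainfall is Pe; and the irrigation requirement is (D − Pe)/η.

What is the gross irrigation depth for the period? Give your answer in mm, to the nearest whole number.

Tmean = (27.8 + 18.0)/2 = 22.90 °C
0.408 Ra = 0.408 × 39.4 = 16.0752 mm/d equivalent
ET₀ = 0.0023 × 16.0752 × (22.90 + 17.8) × √9.8 = 0.0023 × 16.0752 × 40.70 × 3.1305 = 4.7108 mm/d
ETc = Kc × ET₀ = 0.98 × 4.7108 = 4.6166 mm/d
Crop demand D = ETc × 14 d = 4.6166 × 14 = 64.632 mm
Pe = 0.80 × 13.9 = 11.120 mm
D − Pe = 64.632 − 11.120 = 53.512 mm
Gross irrigation = 53.512 / 0.85 = 62.955 mm

63 mm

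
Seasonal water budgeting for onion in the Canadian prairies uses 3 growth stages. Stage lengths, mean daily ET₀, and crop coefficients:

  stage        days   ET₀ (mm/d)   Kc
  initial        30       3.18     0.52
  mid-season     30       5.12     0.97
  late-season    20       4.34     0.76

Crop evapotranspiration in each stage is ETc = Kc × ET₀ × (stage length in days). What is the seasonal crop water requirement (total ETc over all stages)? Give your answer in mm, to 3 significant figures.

initial: 0.52 × 3.18 × 30 = 49.61 mm
mid-season: 0.97 × 5.12 × 30 = 148.99 mm
late-season: 0.76 × 4.34 × 20 = 65.97 mm
Seasonal total = 264.57 mm

265 mm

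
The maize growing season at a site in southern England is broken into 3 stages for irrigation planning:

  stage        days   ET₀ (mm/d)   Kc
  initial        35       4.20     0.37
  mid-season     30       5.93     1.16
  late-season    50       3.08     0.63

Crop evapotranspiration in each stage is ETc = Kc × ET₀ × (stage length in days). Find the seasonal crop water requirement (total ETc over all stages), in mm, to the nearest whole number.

358 mm

initial: 0.37 × 4.20 × 35 = 54.39 mm
mid-season: 1.16 × 5.93 × 30 = 206.36 mm
late-season: 0.63 × 3.08 × 50 = 97.02 mm
Seasonal total = 357.77 mm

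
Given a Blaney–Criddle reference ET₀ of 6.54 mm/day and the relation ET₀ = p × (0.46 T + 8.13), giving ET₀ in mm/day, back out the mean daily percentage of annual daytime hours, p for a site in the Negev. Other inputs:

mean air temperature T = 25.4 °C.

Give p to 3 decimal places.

p = ET₀ / (0.46 T + 8.13) = 6.54 / (0.46 × 25.4 + 8.13) = 6.54 / 19.814 = 0.3301

0.330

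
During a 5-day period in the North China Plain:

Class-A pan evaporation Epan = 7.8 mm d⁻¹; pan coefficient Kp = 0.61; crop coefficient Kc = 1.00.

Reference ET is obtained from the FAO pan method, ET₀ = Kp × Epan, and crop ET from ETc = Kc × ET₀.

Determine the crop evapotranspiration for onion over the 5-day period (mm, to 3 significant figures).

ET₀ = 0.61 × 7.8 = 4.7580 mm/d
ETc = Kc × ET₀ = 1.00 × 4.7580 = 4.7580 mm/d
Over 5 days: 4.7580 × 5 = 23.790 mm

23.8 mm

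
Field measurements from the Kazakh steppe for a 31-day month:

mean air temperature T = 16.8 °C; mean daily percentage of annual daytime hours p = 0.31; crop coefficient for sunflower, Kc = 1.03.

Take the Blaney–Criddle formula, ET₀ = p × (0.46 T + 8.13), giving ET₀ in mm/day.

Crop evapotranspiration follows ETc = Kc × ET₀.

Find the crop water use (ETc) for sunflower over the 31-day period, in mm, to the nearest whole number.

157 mm

ET₀ = 0.31 × (0.46 × 16.8 + 8.13) = 0.31 × 15.858 = 4.9160 mm/d
ETc = Kc × ET₀ = 1.03 × 4.9160 = 5.0635 mm/d
Over 31 days: 5.0635 × 31 = 156.969 mm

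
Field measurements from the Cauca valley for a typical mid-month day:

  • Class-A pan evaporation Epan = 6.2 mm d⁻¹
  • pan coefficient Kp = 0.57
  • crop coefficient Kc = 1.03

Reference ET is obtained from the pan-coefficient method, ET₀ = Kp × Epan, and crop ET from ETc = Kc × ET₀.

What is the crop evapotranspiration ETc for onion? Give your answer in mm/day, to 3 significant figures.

3.64 mm/day

ET₀ = 0.57 × 6.2 = 3.5340 mm/d
ETc = Kc × ET₀ = 1.03 × 3.5340 = 3.6400 mm/d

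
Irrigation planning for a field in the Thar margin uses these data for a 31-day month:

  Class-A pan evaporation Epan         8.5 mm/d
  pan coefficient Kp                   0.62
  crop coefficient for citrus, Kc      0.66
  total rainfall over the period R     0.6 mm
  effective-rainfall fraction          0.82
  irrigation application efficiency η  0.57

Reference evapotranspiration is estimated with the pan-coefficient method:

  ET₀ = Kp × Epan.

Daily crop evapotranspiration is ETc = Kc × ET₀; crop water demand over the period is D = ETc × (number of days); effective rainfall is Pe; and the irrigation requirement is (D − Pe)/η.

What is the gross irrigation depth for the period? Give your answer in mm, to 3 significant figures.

188 mm

ET₀ = 0.62 × 8.5 = 5.2700 mm/d
ETc = Kc × ET₀ = 0.66 × 5.2700 = 3.4782 mm/d
Crop demand D = ETc × 31 d = 3.4782 × 31 = 107.824 mm
Pe = 0.82 × 0.6 = 0.492 mm
D − Pe = 107.824 − 0.492 = 107.332 mm
Gross irrigation = 107.332 / 0.57 = 188.302 mm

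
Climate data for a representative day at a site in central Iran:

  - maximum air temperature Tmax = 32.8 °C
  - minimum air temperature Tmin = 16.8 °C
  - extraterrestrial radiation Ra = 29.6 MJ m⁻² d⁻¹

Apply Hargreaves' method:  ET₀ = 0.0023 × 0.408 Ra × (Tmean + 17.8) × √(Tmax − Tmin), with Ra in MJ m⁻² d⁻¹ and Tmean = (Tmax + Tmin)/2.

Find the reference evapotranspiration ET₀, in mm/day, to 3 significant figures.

4.73 mm/day

Tmean = (32.8 + 16.8)/2 = 24.80 °C
0.408 Ra = 0.408 × 29.6 = 12.0768 mm/d equivalent
ET₀ = 0.0023 × 12.0768 × (24.80 + 17.8) × √16.0 = 0.0023 × 12.0768 × 42.60 × 4.0000 = 4.7331 mm/d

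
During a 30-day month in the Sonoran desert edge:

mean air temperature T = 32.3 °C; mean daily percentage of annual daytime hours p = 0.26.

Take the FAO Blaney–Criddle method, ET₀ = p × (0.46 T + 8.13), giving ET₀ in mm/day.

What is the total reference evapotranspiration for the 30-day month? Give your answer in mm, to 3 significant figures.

ET₀ = 0.26 × (0.46 × 32.3 + 8.13) = 0.26 × 22.988 = 5.9769 mm/d
Monthly total = 5.9769 × 30 = 179.307 mm

179 mm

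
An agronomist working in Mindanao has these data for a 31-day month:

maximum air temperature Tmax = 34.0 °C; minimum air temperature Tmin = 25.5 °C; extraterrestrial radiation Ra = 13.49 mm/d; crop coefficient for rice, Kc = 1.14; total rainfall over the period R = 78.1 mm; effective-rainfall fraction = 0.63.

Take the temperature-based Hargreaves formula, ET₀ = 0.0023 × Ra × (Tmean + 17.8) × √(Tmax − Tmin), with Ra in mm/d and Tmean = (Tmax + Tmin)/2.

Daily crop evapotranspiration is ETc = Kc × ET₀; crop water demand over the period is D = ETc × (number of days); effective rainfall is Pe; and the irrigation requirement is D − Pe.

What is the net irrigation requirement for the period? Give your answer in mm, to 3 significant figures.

Tmean = (34.0 + 25.5)/2 = 29.75 °C
ET₀ = 0.0023 × 13.49 × (29.75 + 17.8) × √8.5 = 0.0023 × 13.49 × 47.55 × 2.9155 = 4.3013 mm/d
ETc = Kc × ET₀ = 1.14 × 4.3013 = 4.9035 mm/d
Crop demand D = ETc × 31 d = 4.9035 × 31 = 152.009 mm
Pe = 0.63 × 78.1 = 49.203 mm
D − Pe = 152.009 − 49.203 = 102.806 mm

103 mm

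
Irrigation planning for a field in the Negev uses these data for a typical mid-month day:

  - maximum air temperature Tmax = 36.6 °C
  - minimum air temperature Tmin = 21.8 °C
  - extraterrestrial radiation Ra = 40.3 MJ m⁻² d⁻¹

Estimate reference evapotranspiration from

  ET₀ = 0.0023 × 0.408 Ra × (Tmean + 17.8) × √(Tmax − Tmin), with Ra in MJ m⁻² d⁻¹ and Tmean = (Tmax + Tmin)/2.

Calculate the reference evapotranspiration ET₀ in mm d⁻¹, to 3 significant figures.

6.84 mm d⁻¹

Tmean = (36.6 + 21.8)/2 = 29.20 °C
0.408 Ra = 0.408 × 40.3 = 16.4424 mm/d equivalent
ET₀ = 0.0023 × 16.4424 × (29.20 + 17.8) × √14.8 = 0.0023 × 16.4424 × 47.00 × 3.8471 = 6.8379 mm/d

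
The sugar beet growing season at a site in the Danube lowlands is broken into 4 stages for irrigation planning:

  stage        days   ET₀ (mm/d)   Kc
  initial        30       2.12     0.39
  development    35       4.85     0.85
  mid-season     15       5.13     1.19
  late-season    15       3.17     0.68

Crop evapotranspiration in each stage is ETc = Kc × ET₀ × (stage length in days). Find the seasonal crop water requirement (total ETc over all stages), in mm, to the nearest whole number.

293 mm

initial: 0.39 × 2.12 × 30 = 24.80 mm
development: 0.85 × 4.85 × 35 = 144.29 mm
mid-season: 1.19 × 5.13 × 15 = 91.57 mm
late-season: 0.68 × 3.17 × 15 = 32.33 mm
Seasonal total = 292.99 mm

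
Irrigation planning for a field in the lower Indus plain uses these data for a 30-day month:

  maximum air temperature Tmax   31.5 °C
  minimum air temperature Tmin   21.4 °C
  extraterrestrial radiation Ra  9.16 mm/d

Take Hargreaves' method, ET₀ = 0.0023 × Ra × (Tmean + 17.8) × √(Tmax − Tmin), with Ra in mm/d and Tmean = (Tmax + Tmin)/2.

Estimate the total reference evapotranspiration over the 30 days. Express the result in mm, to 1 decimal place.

Tmean = (31.5 + 21.4)/2 = 26.45 °C
ET₀ = 0.0023 × 9.16 × (26.45 + 17.8) × √10.1 = 0.0023 × 9.16 × 44.25 × 3.1780 = 2.9627 mm/d
Over 30 days: 2.9627 × 30 = 88.881 mm

88.9 mm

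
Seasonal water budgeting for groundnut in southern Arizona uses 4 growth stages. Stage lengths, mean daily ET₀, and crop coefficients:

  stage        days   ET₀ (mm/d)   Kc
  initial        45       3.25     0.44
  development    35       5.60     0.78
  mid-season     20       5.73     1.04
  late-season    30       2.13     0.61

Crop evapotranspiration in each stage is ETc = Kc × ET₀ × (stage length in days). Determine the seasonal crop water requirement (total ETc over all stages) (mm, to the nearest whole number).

initial: 0.44 × 3.25 × 45 = 64.35 mm
development: 0.78 × 5.60 × 35 = 152.88 mm
mid-season: 1.04 × 5.73 × 20 = 119.18 mm
late-season: 0.61 × 2.13 × 30 = 38.98 mm
Seasonal total = 375.39 mm

375 mm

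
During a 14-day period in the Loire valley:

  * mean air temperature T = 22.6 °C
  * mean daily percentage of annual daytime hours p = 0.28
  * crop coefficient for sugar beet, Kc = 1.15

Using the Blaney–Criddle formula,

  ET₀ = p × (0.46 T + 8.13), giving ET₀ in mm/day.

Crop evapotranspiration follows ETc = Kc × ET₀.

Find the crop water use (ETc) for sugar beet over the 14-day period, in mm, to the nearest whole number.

ET₀ = 0.28 × (0.46 × 22.6 + 8.13) = 0.28 × 18.526 = 5.1873 mm/d
ETc = Kc × ET₀ = 1.15 × 5.1873 = 5.9654 mm/d
Over 14 days: 5.9654 × 14 = 83.516 mm

84 mm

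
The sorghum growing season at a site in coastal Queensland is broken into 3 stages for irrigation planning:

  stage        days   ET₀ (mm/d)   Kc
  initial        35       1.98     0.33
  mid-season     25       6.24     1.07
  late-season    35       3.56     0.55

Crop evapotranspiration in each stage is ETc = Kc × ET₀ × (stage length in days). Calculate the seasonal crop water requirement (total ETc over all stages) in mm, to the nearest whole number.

258 mm

initial: 0.33 × 1.98 × 35 = 22.87 mm
mid-season: 1.07 × 6.24 × 25 = 166.92 mm
late-season: 0.55 × 3.56 × 35 = 68.53 mm
Seasonal total = 258.32 mm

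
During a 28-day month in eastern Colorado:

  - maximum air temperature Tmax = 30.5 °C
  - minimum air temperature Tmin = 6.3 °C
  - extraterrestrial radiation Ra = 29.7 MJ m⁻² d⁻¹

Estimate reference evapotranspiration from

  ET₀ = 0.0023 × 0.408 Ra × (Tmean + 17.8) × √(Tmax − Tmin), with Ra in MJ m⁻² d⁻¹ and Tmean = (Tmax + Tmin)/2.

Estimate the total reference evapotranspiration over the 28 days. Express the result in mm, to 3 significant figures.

Tmean = (30.5 + 6.3)/2 = 18.40 °C
0.408 Ra = 0.408 × 29.7 = 12.1176 mm/d equivalent
ET₀ = 0.0023 × 12.1176 × (18.40 + 17.8) × √24.2 = 0.0023 × 12.1176 × 36.20 × 4.9193 = 4.9631 mm/d
Over 28 days: 4.9631 × 28 = 138.967 mm

139 mm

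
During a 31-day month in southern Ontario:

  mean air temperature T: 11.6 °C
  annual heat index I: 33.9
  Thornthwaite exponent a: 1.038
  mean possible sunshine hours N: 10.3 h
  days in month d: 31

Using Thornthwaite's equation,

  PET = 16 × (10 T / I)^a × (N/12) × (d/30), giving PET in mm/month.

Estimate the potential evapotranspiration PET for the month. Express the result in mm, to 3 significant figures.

10T/I = 10 × 11.6 / 33.9 = 3.4218
(10T/I)^a = 3.4218^1.038 = 3.5856
Uncorrected PET = 16 × 3.5856 = 57.370 mm
Correction = (N/12)(d/30) = (10.3/12)(31/30) = 0.8869
PET = 57.370 × 0.8869 = 50.881 mm/month

50.9 mm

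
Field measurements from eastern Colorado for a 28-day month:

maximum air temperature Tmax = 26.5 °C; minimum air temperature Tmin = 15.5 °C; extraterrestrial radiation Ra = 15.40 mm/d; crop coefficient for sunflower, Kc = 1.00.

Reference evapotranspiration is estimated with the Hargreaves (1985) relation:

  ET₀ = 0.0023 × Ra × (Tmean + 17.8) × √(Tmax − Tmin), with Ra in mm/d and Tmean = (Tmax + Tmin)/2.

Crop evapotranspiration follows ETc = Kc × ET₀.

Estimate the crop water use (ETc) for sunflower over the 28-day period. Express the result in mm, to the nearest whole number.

128 mm

Tmean = (26.5 + 15.5)/2 = 21.00 °C
ET₀ = 0.0023 × 15.40 × (21.00 + 17.8) × √11.0 = 0.0023 × 15.40 × 38.80 × 3.3166 = 4.5580 mm/d
ETc = Kc × ET₀ = 1.00 × 4.5580 = 4.5580 mm/d
Over 28 days: 4.5580 × 28 = 127.624 mm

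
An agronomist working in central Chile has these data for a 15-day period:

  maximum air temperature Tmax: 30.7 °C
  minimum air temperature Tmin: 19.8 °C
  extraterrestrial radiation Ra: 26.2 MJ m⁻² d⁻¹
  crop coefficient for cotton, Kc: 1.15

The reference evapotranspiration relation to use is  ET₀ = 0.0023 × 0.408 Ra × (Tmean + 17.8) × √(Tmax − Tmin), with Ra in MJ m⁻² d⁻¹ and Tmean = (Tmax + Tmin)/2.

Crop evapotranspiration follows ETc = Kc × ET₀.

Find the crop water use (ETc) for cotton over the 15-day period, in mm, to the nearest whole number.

Tmean = (30.7 + 19.8)/2 = 25.25 °C
0.408 Ra = 0.408 × 26.2 = 10.6896 mm/d equivalent
ET₀ = 0.0023 × 10.6896 × (25.25 + 17.8) × √10.9 = 0.0023 × 10.6896 × 43.05 × 3.3015 = 3.4944 mm/d
ETc = Kc × ET₀ = 1.15 × 3.4944 = 4.0186 mm/d
Over 15 days: 4.0186 × 15 = 60.279 mm

60 mm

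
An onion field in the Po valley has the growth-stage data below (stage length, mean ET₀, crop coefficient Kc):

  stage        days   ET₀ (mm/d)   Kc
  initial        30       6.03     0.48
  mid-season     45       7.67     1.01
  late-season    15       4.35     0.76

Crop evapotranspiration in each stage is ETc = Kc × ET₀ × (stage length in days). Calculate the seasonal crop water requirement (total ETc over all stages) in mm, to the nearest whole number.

485 mm

initial: 0.48 × 6.03 × 30 = 86.83 mm
mid-season: 1.01 × 7.67 × 45 = 348.60 mm
late-season: 0.76 × 4.35 × 15 = 49.59 mm
Seasonal total = 485.02 mm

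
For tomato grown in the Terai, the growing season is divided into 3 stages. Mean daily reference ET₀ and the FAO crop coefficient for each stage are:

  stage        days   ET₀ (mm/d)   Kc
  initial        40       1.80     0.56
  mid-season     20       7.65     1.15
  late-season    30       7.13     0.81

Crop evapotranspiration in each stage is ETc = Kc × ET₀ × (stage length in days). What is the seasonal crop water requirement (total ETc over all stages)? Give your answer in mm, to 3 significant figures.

initial: 0.56 × 1.80 × 40 = 40.32 mm
mid-season: 1.15 × 7.65 × 20 = 175.95 mm
late-season: 0.81 × 7.13 × 30 = 173.26 mm
Seasonal total = 389.53 mm

390 mm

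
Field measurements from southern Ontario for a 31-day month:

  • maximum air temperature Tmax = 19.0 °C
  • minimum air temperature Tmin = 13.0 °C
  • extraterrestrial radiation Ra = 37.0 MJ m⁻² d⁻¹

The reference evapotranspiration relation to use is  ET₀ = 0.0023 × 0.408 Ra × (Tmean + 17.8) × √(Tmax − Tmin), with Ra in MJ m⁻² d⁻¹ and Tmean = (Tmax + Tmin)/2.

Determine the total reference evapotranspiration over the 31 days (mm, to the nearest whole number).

89 mm

Tmean = (19.0 + 13.0)/2 = 16.00 °C
0.408 Ra = 0.408 × 37.0 = 15.0960 mm/d equivalent
ET₀ = 0.0023 × 15.0960 × (16.00 + 17.8) × √6.0 = 0.0023 × 15.0960 × 33.80 × 2.4495 = 2.8746 mm/d
Over 31 days: 2.8746 × 31 = 89.113 mm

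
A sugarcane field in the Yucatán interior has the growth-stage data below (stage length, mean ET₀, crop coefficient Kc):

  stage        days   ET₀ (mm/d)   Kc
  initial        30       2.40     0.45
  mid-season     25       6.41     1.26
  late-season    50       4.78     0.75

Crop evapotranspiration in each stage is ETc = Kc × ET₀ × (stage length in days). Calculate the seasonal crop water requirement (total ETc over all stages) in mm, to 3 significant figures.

414 mm

initial: 0.45 × 2.40 × 30 = 32.40 mm
mid-season: 1.26 × 6.41 × 25 = 201.92 mm
late-season: 0.75 × 4.78 × 50 = 179.25 mm
Seasonal total = 413.57 mm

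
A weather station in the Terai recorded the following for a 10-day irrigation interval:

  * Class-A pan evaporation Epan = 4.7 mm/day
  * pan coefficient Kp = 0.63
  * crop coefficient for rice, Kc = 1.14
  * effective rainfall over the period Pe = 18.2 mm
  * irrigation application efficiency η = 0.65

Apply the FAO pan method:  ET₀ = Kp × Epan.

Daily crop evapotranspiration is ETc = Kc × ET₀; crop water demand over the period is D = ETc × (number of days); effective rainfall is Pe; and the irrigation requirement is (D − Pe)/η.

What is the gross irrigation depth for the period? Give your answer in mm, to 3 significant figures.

ET₀ = 0.63 × 4.7 = 2.9610 mm/d
ETc = Kc × ET₀ = 1.14 × 2.9610 = 3.3755 mm/d
Crop demand D = ETc × 10 d = 3.3755 × 10 = 33.755 mm
D − Pe = 33.755 − 18.2 = 15.555 mm
Gross irrigation = 15.555 / 0.65 = 23.931 mm

23.9 mm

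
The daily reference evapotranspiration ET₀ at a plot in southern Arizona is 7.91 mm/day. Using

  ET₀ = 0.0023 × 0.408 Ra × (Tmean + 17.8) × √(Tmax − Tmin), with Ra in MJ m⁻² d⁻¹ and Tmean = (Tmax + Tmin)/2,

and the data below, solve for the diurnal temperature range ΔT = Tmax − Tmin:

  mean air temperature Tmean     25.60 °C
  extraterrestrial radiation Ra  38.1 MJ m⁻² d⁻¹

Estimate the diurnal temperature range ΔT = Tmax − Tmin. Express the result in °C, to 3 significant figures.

√ΔT = ET₀ / [0.0023 × 0.408 × Ra × (Tmean+17.8)] = 7.91 / (0.0023 × 15.5448 × 43.40) = 5.0977
ΔT = 5.0977² = 25.987 °C

26.0 °C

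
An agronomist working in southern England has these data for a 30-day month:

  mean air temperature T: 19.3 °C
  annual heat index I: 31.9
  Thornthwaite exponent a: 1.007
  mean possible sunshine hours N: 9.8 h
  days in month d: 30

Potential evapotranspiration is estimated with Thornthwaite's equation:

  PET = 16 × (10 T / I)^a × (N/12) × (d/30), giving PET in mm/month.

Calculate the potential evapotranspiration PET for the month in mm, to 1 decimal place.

10T/I = 10 × 19.3 / 31.9 = 6.0502
(10T/I)^a = 6.0502^1.007 = 6.1269
Uncorrected PET = 16 × 6.1269 = 98.030 mm
Correction = (N/12)(d/30) = (9.8/12)(30/30) = 0.8167
PET = 98.030 × 0.8167 = 80.061 mm/month

80.1 mm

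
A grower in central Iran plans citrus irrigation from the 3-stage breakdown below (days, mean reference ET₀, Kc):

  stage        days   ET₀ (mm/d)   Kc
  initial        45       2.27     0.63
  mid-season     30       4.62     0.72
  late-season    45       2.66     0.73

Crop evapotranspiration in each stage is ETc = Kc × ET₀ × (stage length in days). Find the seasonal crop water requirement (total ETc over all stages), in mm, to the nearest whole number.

initial: 0.63 × 2.27 × 45 = 64.35 mm
mid-season: 0.72 × 4.62 × 30 = 99.79 mm
late-season: 0.73 × 2.66 × 45 = 87.38 mm
Seasonal total = 251.52 mm

252 mm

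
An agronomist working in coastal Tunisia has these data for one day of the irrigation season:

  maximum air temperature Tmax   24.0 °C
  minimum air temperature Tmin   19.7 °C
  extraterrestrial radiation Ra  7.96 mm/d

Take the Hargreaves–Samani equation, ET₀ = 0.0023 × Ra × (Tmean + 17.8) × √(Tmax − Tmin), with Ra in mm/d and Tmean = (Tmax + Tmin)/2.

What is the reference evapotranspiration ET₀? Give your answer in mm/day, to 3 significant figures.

Tmean = (24.0 + 19.7)/2 = 21.85 °C
ET₀ = 0.0023 × 7.96 × (21.85 + 17.8) × √4.3 = 0.0023 × 7.96 × 39.65 × 2.0736 = 1.5053 mm/d

1.51 mm/day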